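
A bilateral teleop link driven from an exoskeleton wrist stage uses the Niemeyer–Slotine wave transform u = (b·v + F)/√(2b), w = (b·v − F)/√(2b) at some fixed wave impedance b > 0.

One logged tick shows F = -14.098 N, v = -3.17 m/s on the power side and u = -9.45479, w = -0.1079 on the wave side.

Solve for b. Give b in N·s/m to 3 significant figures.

b = 4.55 N·s/m

u + w = -9.56269;  u + w = √(2b)·v, so √(2b) = -9.56269/(-3.17) = 3.01662.
b = (√(2b))²/2 = 9.10000/2 = 4.55000.
(Check via u − w = 2F/√(2b): u − w = -9.34689, 2F/√(2b) = -9.34688.)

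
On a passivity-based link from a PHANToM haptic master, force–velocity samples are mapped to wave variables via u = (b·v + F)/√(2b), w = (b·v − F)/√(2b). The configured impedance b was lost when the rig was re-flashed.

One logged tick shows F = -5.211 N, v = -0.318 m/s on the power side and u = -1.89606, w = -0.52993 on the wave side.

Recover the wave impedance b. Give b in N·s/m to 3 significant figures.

u + w = -2.42599;  u + w = √(2b)·v, so √(2b) = -2.42599/(-0.318) = 7.62890.
b = (√(2b))²/2 = 58.20011/2 = 29.10005.
(Check via u − w = 2F/√(2b): u − w = -1.36613, 2F/√(2b) = -1.36612.)

b = 29.1 N·s/m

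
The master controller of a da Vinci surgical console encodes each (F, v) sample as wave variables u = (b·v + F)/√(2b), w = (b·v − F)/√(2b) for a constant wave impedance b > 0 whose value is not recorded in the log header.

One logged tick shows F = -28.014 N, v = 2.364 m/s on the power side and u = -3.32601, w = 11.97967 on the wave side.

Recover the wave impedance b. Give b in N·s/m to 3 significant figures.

b = 6.7 N·s/m

u + w = 8.65366;  u + w = √(2b)·v, so √(2b) = 8.65366/2.364 = 3.66060.
b = (√(2b))²/2 = 13.40000/2 = 6.70000.
(Check via u − w = 2F/√(2b): u − w = -15.30568, 2F/√(2b) = -15.30568.)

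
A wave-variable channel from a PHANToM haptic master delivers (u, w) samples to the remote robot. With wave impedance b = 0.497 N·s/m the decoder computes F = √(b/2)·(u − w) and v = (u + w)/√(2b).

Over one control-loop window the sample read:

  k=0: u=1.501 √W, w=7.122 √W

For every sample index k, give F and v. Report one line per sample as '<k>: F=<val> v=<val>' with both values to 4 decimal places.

k=0: u−w=-5.6210, u+w=8.6230; √(b/2)=0.4985, √(2b)=0.9970; F=0.4985×(-5.621)=-2.8021, v=8.6230/0.9970=8.6490

0: F=-2.8021 v=8.6490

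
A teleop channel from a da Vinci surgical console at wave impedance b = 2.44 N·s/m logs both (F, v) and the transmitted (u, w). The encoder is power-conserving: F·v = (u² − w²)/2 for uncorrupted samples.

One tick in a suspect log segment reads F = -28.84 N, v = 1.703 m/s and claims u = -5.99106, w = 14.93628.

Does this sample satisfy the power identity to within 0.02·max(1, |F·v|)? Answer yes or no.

no

F·v = (-28.84)×1.703 = -49.1145 W.
(u² − w²)/2 = (35.8928 − 223.0925)/2 = -93.5998 W.
|Δ| = 44.4853;  2% of max(1, |F·v|) = 0.9823.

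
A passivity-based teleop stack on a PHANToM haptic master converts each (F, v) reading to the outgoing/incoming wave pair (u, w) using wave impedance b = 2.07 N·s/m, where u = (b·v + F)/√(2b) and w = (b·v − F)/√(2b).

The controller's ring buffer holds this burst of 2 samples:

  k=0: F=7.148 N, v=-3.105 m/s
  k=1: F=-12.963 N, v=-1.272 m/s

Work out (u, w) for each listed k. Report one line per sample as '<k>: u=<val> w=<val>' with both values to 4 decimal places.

0: u=0.3542 w=-6.6719
1: u=-7.6650 w=5.0769

k=0: b·v=2.07×(-3.105)=-6.4273; √(2b)=2.0347; u=(-6.4273+7.148)/2.0347=0.3542, w=(-6.4273−7.148)/2.0347=-6.6719
k=1: b·v=2.07×(-1.272)=-2.6330; √(2b)=2.0347; u=(-2.6330+(-12.963))/2.0347=-7.6650, w=(-2.6330−(-12.963))/2.0347=5.0769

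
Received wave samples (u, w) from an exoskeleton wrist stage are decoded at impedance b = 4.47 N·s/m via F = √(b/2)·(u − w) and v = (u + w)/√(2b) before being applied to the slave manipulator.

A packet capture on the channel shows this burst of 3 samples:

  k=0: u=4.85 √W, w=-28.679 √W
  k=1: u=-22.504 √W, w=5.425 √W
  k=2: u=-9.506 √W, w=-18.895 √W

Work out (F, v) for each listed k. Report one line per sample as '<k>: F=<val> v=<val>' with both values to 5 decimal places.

0: F=50.12557 v=-7.96961
1: F=-41.75362 v=-5.71207
2: F=14.03648 v=-9.49872

k=0: u−w=33.52900, u+w=-23.82900; √(b/2)=1.49499, √(2b)=2.98998; F=1.49499×33.529=50.12557, v=-23.82900/2.98998=-7.96961
k=1: u−w=-27.92900, u+w=-17.07900; √(b/2)=1.49499, √(2b)=2.98998; F=1.49499×(-27.929)=-41.75362, v=-17.07900/2.98998=-5.71207
k=2: u−w=9.38900, u+w=-28.40100; √(b/2)=1.49499, √(2b)=2.98998; F=1.49499×9.389=14.03648, v=-28.40100/2.98998=-9.49872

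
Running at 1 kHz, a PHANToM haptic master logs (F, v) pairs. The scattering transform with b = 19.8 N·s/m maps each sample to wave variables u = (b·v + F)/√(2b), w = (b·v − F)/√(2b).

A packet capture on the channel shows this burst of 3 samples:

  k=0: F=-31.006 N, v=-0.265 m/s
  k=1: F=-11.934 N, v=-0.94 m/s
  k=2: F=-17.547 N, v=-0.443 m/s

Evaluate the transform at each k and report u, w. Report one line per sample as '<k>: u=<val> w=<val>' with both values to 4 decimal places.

k=0: b·v=19.8×(-0.265)=-5.2470; √(2b)=6.2929; u=(-5.2470+(-31.006))/6.2929=-5.7610, w=(-5.2470−(-31.006))/6.2929=4.0934
k=1: b·v=19.8×(-0.94)=-18.6120; √(2b)=6.2929; u=(-18.6120+(-11.934))/6.2929=-4.8541, w=(-18.6120−(-11.934))/6.2929=-1.0612
k=2: b·v=19.8×(-0.443)=-8.7714; √(2b)=6.2929; u=(-8.7714+(-17.547))/6.2929=-4.1823, w=(-8.7714−(-17.547))/6.2929=1.3945

0: u=-5.7610 w=4.0934
1: u=-4.8541 w=-1.0612
2: u=-4.1823 w=1.3945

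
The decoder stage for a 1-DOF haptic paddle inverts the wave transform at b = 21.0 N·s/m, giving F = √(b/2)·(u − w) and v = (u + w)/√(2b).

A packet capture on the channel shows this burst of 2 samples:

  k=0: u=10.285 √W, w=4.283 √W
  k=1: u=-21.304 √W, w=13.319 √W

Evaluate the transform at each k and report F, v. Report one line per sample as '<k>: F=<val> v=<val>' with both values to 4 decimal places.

k=0: u−w=6.0020, u+w=14.5680; √(b/2)=3.2404, √(2b)=6.4807; F=3.2404×6.002=19.4487, v=14.5680/6.4807=2.2479
k=1: u−w=-34.6230, u+w=-7.9850; √(b/2)=3.2404, √(2b)=6.4807; F=3.2404×(-34.623)=-112.1913, v=-7.9850/6.4807=-1.2321

0: F=19.4487 v=2.2479
1: F=-112.1913 v=-1.2321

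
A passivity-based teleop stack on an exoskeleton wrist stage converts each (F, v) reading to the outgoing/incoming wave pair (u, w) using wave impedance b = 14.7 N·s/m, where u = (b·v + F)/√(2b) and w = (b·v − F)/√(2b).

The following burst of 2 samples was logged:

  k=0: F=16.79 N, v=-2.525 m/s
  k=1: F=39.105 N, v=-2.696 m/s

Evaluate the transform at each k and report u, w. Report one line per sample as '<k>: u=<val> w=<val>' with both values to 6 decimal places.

k=0: b·v=14.7×(-2.525)=-37.117500; √(2b)=5.422177; u=(-37.117500+16.79)/5.422177=-3.748956, w=(-37.117500−16.79)/5.422177=-9.942040
k=1: b·v=14.7×(-2.696)=-39.631200; √(2b)=5.422177; u=(-39.631200+39.105)/5.422177=-0.097046, w=(-39.631200−39.105)/5.422177=-14.521142

0: u=-3.748956 w=-9.942040
1: u=-0.097046 w=-14.521142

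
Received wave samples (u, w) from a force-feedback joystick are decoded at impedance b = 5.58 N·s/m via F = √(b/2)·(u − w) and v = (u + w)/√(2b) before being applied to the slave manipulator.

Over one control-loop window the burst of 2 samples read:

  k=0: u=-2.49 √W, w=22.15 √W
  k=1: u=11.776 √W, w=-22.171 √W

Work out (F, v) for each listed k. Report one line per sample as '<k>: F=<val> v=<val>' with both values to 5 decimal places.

k=0: u−w=-24.64000, u+w=19.66000; √(b/2)=1.67033, √(2b)=3.34066; F=1.67033×(-24.64)=-41.15691, v=19.66000/3.34066=5.88507
k=1: u−w=33.94700, u+w=-10.39500; √(b/2)=1.67033, √(2b)=3.34066; F=1.67033×33.947=56.70267, v=-10.39500/3.34066=-3.11166

0: F=-41.15691 v=5.88507
1: F=56.70267 v=-3.11166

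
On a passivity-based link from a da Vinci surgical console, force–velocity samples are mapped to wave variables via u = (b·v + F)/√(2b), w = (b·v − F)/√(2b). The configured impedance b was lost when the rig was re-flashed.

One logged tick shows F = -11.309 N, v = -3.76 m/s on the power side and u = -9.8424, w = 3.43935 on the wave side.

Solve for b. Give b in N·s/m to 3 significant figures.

u + w = -6.40305;  u + w = √(2b)·v, so √(2b) = -6.40305/(-3.76) = 1.70294.
b = (√(2b))²/2 = 2.90000/2 = 1.45000.
(Check via u − w = 2F/√(2b): u − w = -13.28175, 2F/√(2b) = -13.28175.)

b = 1.45 N·s/m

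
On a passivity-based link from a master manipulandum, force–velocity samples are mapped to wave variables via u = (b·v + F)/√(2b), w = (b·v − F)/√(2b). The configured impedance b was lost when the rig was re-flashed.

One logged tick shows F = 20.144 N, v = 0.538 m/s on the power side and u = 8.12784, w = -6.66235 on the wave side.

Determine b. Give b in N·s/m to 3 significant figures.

b = 3.71 N·s/m

u + w = 1.4655;  u + w = √(2b)·v, so √(2b) = 1.4655/0.538 = 2.7240.
b = (√(2b))²/2 = 7.4200/2 = 3.7100.
(Check via u − w = 2F/√(2b): u − w = 14.7902, 2F/√(2b) = 14.7902.)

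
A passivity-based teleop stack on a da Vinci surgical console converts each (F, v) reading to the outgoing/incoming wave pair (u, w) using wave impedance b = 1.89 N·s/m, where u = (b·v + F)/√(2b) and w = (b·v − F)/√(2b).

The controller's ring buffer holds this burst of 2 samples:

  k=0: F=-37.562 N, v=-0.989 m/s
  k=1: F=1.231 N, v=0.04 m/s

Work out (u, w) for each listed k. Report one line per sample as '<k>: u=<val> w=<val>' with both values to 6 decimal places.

0: u=-20.281226 w=18.358390
1: u=0.672043 w=-0.594274

k=0: b·v=1.89×(-0.989)=-1.869210; √(2b)=1.944222; u=(-1.869210+(-37.562))/1.944222=-20.281226, w=(-1.869210−(-37.562))/1.944222=18.358390
k=1: b·v=1.89×0.04=0.075600; √(2b)=1.944222; u=(0.075600+1.231)/1.944222=0.672043, w=(0.075600−1.231)/1.944222=-0.594274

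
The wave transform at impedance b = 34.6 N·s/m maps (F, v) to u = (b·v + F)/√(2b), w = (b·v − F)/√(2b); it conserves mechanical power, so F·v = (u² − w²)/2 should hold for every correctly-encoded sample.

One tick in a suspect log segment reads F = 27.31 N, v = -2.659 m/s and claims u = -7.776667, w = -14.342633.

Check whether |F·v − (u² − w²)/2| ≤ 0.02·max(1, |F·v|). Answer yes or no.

F·v = 27.31×(-2.659) = -72.617290 W.
(u² − w²)/2 = (60.476550 − 205.711121)/2 = -72.617286 W.
|Δ| = 0.000004;  2% of max(1, |F·v|) = 1.452346.

yes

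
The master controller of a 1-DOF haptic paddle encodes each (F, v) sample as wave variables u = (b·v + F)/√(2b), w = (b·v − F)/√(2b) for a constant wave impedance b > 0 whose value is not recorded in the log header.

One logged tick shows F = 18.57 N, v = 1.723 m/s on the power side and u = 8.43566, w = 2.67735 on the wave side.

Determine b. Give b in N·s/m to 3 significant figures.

b = 20.8 N·s/m

u + w = 11.11301;  u + w = √(2b)·v, so √(2b) = 11.11301/1.723 = 6.44980.
b = (√(2b))²/2 = 41.59995/2 = 20.79998.
(Check via u − w = 2F/√(2b): u − w = 5.75831, 2F/√(2b) = 5.75832.)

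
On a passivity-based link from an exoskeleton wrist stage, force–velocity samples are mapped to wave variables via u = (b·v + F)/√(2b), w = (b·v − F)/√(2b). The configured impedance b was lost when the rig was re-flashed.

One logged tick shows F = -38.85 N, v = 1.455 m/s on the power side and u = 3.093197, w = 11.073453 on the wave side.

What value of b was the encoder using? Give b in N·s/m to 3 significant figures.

u + w = 14.166650;  u + w = √(2b)·v, so √(2b) = 14.166650/1.455 = 9.736529.
b = (√(2b))²/2 = 94.800001/2 = 47.400001.
(Check via u − w = 2F/√(2b): u − w = -7.980256, 2F/√(2b) = -7.980256.)

b = 47.4 N·s/m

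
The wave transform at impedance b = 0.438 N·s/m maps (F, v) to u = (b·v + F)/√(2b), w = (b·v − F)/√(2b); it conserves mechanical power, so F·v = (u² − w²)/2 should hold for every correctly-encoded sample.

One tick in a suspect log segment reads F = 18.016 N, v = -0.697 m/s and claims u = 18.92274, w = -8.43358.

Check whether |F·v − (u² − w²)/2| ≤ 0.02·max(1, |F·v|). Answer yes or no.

F·v = 18.016×(-0.697) = -12.5572 W.
(u² − w²)/2 = (358.0701 − 71.1253)/2 = 143.4724 W.
|Δ| = 156.0296;  2% of max(1, |F·v|) = 0.2511.

no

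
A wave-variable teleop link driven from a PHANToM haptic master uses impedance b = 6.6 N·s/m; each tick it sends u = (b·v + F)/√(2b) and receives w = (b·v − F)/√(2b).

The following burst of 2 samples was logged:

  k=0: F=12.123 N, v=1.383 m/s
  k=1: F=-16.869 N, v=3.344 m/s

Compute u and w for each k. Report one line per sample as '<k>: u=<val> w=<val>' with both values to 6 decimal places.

k=0: b·v=6.6×1.383=9.127800; √(2b)=3.633180; u=(9.127800+12.123)/3.633180=5.849090, w=(9.127800−12.123)/3.633180=-0.824402
k=1: b·v=6.6×3.344=22.070400; √(2b)=3.633180; u=(22.070400+(-16.869))/3.633180=1.431638, w=(22.070400−(-16.869))/3.633180=10.717717

0: u=5.849090 w=-0.824402
1: u=1.431638 w=10.717717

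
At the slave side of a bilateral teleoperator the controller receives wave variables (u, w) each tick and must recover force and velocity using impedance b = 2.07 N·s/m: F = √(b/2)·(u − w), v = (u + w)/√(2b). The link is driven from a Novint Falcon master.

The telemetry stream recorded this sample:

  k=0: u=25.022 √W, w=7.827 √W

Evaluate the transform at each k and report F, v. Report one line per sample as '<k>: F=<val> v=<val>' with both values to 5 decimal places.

0: F=17.49332 v=16.14440

k=0: u−w=17.19500, u+w=32.84900; √(b/2)=1.01735, √(2b)=2.03470; F=1.01735×17.195=17.49332, v=32.84900/2.03470=16.14440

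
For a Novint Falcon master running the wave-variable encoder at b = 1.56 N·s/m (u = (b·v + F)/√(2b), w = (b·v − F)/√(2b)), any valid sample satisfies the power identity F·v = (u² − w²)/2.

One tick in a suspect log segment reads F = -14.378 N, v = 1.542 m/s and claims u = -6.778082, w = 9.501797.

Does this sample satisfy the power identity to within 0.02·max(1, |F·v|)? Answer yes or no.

yes

F·v = (-14.378)×1.542 = -22.170876 W.
(u² − w²)/2 = (45.942396 − 90.284146)/2 = -22.170875 W.
|Δ| = 0.000001;  2% of max(1, |F·v|) = 0.443418.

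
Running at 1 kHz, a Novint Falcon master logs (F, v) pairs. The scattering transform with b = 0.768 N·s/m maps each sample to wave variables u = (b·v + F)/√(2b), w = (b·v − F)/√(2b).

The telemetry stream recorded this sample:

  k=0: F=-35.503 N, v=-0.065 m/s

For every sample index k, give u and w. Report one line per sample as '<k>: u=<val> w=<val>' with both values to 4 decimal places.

k=0: b·v=0.768×(-0.065)=-0.0499; √(2b)=1.2394; u=(-0.0499+(-35.503))/1.2394=-28.6866, w=(-0.0499−(-35.503))/1.2394=28.6061

0: u=-28.6866 w=28.6061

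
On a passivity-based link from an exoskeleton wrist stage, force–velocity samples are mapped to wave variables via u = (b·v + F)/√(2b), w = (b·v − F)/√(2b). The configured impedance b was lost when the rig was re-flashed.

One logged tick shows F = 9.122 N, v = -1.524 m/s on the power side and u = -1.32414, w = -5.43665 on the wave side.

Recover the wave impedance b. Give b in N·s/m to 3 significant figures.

b = 9.84 N·s/m

u + w = -6.7608;  u + w = √(2b)·v, so √(2b) = -6.7608/(-1.524) = 4.4362.
b = (√(2b))²/2 = 19.6800/2 = 9.8400.
(Check via u − w = 2F/√(2b): u − w = 4.1125, 2F/√(2b) = 4.1125.)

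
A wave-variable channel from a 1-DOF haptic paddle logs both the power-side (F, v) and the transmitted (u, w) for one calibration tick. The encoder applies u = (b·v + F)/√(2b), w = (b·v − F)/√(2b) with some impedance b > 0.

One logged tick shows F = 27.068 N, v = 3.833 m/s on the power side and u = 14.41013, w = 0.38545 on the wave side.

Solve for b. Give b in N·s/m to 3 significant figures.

u + w = 14.7956;  u + w = √(2b)·v, so √(2b) = 14.7956/3.833 = 3.8601.
b = (√(2b))²/2 = 14.9000/2 = 7.4500.
(Check via u − w = 2F/√(2b): u − w = 14.0247, 2F/√(2b) = 14.0247.)

b = 7.45 N·s/m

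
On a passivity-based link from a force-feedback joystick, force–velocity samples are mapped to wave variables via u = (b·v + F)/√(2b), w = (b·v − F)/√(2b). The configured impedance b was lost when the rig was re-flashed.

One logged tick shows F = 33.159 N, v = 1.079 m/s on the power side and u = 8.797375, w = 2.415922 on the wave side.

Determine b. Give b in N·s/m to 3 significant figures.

u + w = 11.213297;  u + w = √(2b)·v, so √(2b) = 11.213297/1.079 = 10.392305.
b = (√(2b))²/2 = 108.000001/2 = 54.000001.
(Check via u − w = 2F/√(2b): u − w = 6.381453, 2F/√(2b) = 6.381452.)

b = 54 N·s/m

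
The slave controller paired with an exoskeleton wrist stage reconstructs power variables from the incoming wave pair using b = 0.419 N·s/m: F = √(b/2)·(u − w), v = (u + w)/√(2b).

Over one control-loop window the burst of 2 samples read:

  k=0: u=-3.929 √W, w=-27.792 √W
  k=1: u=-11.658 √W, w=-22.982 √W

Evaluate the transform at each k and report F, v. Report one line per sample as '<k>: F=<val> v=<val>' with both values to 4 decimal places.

0: F=10.9224 v=-34.6517
1: F=5.1831 v=-37.8404

k=0: u−w=23.8630, u+w=-31.7210; √(b/2)=0.4577, √(2b)=0.9154; F=0.4577×23.863=10.9224, v=-31.7210/0.9154=-34.6517
k=1: u−w=11.3240, u+w=-34.6400; √(b/2)=0.4577, √(2b)=0.9154; F=0.4577×11.324=5.1831, v=-34.6400/0.9154=-37.8404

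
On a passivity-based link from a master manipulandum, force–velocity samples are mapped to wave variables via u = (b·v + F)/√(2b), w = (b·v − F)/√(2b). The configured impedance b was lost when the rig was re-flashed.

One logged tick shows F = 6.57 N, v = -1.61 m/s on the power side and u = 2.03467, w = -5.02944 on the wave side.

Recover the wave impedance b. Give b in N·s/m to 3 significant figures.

b = 1.73 N·s/m

u + w = -2.99477;  u + w = √(2b)·v, so √(2b) = -2.99477/(-1.61) = 1.86011.
b = (√(2b))²/2 = 3.45999/2 = 1.73000.
(Check via u − w = 2F/√(2b): u − w = 7.06411, 2F/√(2b) = 7.06412.)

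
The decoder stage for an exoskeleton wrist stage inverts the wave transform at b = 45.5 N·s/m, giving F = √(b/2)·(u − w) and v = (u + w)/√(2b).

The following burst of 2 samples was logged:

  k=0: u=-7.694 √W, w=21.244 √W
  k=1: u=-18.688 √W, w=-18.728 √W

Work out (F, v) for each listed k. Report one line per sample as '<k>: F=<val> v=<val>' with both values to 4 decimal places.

k=0: u−w=-28.9380, u+w=13.5500; √(b/2)=4.7697, √(2b)=9.5394; F=4.7697×(-28.938)=-138.0255, v=13.5500/9.5394=1.4204
k=1: u−w=0.0400, u+w=-37.4160; √(b/2)=4.7697, √(2b)=9.5394; F=4.7697×0.04=0.1908, v=-37.4160/9.5394=-3.9223

0: F=-138.0255 v=1.4204
1: F=0.1908 v=-3.9223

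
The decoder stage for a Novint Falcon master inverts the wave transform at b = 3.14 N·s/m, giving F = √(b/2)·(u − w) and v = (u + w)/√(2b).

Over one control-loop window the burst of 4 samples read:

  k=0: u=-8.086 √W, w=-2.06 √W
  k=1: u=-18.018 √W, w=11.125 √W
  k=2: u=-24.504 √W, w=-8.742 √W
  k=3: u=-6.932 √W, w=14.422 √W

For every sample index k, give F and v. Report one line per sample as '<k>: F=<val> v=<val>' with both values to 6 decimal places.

k=0: u−w=-6.026000, u+w=-10.146000; √(b/2)=1.252996, √(2b)=2.505993; F=1.252996×(-6.026)=-7.550556, v=-10.146000/2.505993=-4.048695
k=1: u−w=-29.143000, u+w=-6.893000; √(b/2)=1.252996, √(2b)=2.505993; F=1.252996×(-29.143)=-36.516074, v=-6.893000/2.505993=-2.750606
k=2: u−w=-15.762000, u+w=-33.246000; √(b/2)=1.252996, √(2b)=2.505993; F=1.252996×(-15.762)=-19.749729, v=-33.246000/2.505993=-13.266598
k=3: u−w=-21.354000, u+w=7.490000; √(b/2)=1.252996, √(2b)=2.505993; F=1.252996×(-21.354)=-26.756485, v=7.490000/2.505993=2.988835

0: F=-7.550556 v=-4.048695
1: F=-36.516074 v=-2.750606
2: F=-19.749729 v=-13.266598
3: F=-26.756485 v=2.988835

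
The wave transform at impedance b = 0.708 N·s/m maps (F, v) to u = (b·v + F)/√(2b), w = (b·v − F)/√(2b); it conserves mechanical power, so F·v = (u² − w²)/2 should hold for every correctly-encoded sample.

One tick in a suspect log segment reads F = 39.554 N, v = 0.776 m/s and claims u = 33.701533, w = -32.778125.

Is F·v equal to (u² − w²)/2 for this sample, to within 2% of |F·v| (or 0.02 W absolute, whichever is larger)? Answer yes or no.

yes

F·v = 39.554×0.776 = 30.693904 W.
(u² − w²)/2 = (1135.793327 − 1074.405479)/2 = 30.693924 W.
|Δ| = 0.000020;  2% of max(1, |F·v|) = 0.613878.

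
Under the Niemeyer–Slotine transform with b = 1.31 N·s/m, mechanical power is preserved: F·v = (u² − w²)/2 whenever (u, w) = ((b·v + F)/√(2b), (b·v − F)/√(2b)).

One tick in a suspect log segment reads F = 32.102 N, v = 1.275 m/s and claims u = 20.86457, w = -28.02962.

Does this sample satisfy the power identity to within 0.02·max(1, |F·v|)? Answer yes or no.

F·v = 32.102×1.275 = 40.9300 W.
(u² − w²)/2 = (435.3303 − 785.6596)/2 = -175.1647 W.
|Δ| = 216.0947;  2% of max(1, |F·v|) = 0.8186.

no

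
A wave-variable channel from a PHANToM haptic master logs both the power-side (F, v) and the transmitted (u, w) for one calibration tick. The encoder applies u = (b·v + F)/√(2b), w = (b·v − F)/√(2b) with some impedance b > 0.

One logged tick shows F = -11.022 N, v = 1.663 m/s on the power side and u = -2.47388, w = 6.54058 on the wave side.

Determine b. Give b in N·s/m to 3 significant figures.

u + w = 4.0667;  u + w = √(2b)·v, so √(2b) = 4.0667/1.663 = 2.4454.
b = (√(2b))²/2 = 5.9800/2 = 2.9900.
(Check via u − w = 2F/√(2b): u − w = -9.0145, 2F/√(2b) = -9.0145.)

b = 2.99 N·s/m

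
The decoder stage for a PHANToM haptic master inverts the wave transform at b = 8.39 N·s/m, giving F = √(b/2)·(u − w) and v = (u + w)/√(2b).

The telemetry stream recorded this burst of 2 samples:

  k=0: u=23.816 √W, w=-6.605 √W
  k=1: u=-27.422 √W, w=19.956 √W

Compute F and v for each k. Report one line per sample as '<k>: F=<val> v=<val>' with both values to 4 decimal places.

k=0: u−w=30.4210, u+w=17.2110; √(b/2)=2.0482, √(2b)=4.0963; F=2.0482×30.421=62.3074, v=17.2110/4.0963=4.2016
k=1: u−w=-47.3780, u+w=-7.4660; √(b/2)=2.0482, √(2b)=4.0963; F=2.0482×(-47.378)=-97.0382, v=-7.4660/4.0963=-1.8226

0: F=62.3074 v=4.2016
1: F=-97.0382 v=-1.8226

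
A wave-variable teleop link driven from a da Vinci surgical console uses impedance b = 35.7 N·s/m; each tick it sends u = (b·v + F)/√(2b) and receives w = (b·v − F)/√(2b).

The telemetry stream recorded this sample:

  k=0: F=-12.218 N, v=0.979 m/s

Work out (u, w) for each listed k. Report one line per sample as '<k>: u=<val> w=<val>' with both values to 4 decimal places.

0: u=2.6903 w=5.5821

k=0: b·v=35.7×0.979=34.9503; √(2b)=8.4499; u=(34.9503+(-12.218))/8.4499=2.6903, w=(34.9503−(-12.218))/8.4499=5.5821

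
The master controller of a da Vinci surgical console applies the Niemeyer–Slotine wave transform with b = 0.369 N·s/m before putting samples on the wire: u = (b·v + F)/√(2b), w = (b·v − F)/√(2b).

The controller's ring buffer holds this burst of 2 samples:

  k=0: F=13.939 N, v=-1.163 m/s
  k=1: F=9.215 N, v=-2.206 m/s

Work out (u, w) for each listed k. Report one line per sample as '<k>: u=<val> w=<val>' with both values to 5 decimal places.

0: u=15.72615 w=-16.72525
1: u=9.77917 w=-11.67428

k=0: b·v=0.369×(-1.163)=-0.42915; √(2b)=0.85907; u=(-0.42915+13.939)/0.85907=15.72615, w=(-0.42915−13.939)/0.85907=-16.72525
k=1: b·v=0.369×(-2.206)=-0.81401; √(2b)=0.85907; u=(-0.81401+9.215)/0.85907=9.77917, w=(-0.81401−9.215)/0.85907=-11.67428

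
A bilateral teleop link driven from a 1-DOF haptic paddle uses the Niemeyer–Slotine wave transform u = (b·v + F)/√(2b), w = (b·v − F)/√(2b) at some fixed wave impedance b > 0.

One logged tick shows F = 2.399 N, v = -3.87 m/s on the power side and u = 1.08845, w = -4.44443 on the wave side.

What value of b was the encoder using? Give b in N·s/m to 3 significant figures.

b = 0.376 N·s/m

u + w = -3.3560;  u + w = √(2b)·v, so √(2b) = -3.3560/(-3.87) = 0.8672.
b = (√(2b))²/2 = 0.7520/2 = 0.3760.
(Check via u − w = 2F/√(2b): u − w = 5.5329, 2F/√(2b) = 5.5329.)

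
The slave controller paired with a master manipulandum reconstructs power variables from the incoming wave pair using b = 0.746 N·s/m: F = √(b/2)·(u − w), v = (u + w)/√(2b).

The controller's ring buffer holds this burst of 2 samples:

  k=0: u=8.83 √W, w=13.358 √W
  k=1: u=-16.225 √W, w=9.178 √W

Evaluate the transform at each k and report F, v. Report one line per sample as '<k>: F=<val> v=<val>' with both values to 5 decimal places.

0: F=-2.76542 v=18.16493
1: F=-15.51456 v=-5.76926

k=0: u−w=-4.52800, u+w=22.18800; √(b/2)=0.61074, √(2b)=1.22147; F=0.61074×(-4.528)=-2.76542, v=22.18800/1.22147=18.16493
k=1: u−w=-25.40300, u+w=-7.04700; √(b/2)=0.61074, √(2b)=1.22147; F=0.61074×(-25.403)=-15.51456, v=-7.04700/1.22147=-5.76926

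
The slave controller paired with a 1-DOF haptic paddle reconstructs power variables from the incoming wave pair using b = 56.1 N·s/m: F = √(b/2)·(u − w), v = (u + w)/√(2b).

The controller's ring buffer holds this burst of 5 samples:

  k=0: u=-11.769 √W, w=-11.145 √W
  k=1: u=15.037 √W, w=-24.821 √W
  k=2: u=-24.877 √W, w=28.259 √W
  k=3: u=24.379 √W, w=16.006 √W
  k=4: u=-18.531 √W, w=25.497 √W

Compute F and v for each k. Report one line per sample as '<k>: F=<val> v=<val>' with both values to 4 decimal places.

0: F=-3.3048 v=-2.1632
1: F=211.0969 v=-0.9237
2: F=-281.4202 v=0.3193
3: F=44.3453 v=3.8126
4: F=-233.1822 v=0.6576

k=0: u−w=-0.6240, u+w=-22.9140; √(b/2)=5.2962, √(2b)=10.5925; F=5.2962×(-0.624)=-3.3048, v=-22.9140/10.5925=-2.1632
k=1: u−w=39.8580, u+w=-9.7840; √(b/2)=5.2962, √(2b)=10.5925; F=5.2962×39.858=211.0969, v=-9.7840/10.5925=-0.9237
k=2: u−w=-53.1360, u+w=3.3820; √(b/2)=5.2962, √(2b)=10.5925; F=5.2962×(-53.136)=-281.4202, v=3.3820/10.5925=0.3193
k=3: u−w=8.3730, u+w=40.3850; √(b/2)=5.2962, √(2b)=10.5925; F=5.2962×8.373=44.3453, v=40.3850/10.5925=3.8126
k=4: u−w=-44.0280, u+w=6.9660; √(b/2)=5.2962, √(2b)=10.5925; F=5.2962×(-44.028)=-233.1822, v=6.9660/10.5925=0.6576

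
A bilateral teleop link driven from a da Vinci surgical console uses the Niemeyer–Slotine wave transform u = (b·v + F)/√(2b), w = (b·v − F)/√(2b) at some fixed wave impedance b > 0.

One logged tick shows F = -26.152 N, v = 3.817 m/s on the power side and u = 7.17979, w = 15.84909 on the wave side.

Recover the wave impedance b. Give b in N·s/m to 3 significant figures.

u + w = 23.02888;  u + w = √(2b)·v, so √(2b) = 23.02888/3.817 = 6.03324.
b = (√(2b))²/2 = 36.39999/2 = 18.20000.
(Check via u − w = 2F/√(2b): u − w = -8.66930, 2F/√(2b) = -8.66930.)

b = 18.2 N·s/m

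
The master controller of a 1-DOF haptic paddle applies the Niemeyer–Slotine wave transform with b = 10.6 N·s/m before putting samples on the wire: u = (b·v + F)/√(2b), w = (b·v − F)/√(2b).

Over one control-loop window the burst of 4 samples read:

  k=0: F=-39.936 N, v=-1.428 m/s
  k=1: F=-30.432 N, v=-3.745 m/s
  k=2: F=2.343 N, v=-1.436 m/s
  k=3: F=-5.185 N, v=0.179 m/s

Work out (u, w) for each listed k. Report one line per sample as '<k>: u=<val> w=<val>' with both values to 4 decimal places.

0: u=-11.9610 w=5.3860
1: u=-15.2310 w=-2.0122
2: u=-2.7971 w=-3.8148
3: u=-0.7140 w=1.5382

k=0: b·v=10.6×(-1.428)=-15.1368; √(2b)=4.6043; u=(-15.1368+(-39.936))/4.6043=-11.9610, w=(-15.1368−(-39.936))/4.6043=5.3860
k=1: b·v=10.6×(-3.745)=-39.6970; √(2b)=4.6043; u=(-39.6970+(-30.432))/4.6043=-15.2310, w=(-39.6970−(-30.432))/4.6043=-2.0122
k=2: b·v=10.6×(-1.436)=-15.2216; √(2b)=4.6043; u=(-15.2216+2.343)/4.6043=-2.7971, w=(-15.2216−2.343)/4.6043=-3.8148
k=3: b·v=10.6×0.179=1.8974; √(2b)=4.6043; u=(1.8974+(-5.185))/4.6043=-0.7140, w=(1.8974−(-5.185))/4.6043=1.5382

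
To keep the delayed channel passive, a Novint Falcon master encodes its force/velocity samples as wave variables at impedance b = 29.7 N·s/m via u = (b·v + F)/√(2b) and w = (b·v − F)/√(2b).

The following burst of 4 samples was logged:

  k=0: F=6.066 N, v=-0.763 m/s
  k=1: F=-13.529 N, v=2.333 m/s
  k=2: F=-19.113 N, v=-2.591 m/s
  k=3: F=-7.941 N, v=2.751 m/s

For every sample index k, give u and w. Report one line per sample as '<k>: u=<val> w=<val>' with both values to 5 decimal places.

k=0: b·v=29.7×(-0.763)=-22.66110; √(2b)=7.70714; u=(-22.66110+6.066)/7.70714=-2.15321, w=(-22.66110−6.066)/7.70714=-3.72734
k=1: b·v=29.7×2.333=69.29010; √(2b)=7.70714; u=(69.29010+(-13.529))/7.70714=7.23499, w=(69.29010−(-13.529))/7.70714=10.74576
k=2: b·v=29.7×(-2.591)=-76.95270; √(2b)=7.70714; u=(-76.95270+(-19.113))/7.70714=-12.46451, w=(-76.95270−(-19.113))/7.70714=-7.50469
k=3: b·v=29.7×2.751=81.70470; √(2b)=7.70714; u=(81.70470+(-7.941))/7.70714=9.57083, w=(81.70470−(-7.941))/7.70714=11.63151

0: u=-2.15321 w=-3.72734
1: u=7.23499 w=10.74576
2: u=-12.46451 w=-7.50469
3: u=9.57083 w=11.63151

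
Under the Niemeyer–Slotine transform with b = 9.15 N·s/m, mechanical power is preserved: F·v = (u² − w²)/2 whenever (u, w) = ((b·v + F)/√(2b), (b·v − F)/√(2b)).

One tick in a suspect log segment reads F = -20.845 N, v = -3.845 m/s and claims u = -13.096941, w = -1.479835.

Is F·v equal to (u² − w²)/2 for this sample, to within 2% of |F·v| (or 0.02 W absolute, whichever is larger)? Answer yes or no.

no

F·v = (-20.845)×(-3.845) = 80.149025 W.
(u² − w²)/2 = (171.529864 − 2.189912)/2 = 84.669976 W.
|Δ| = 4.520951;  2% of max(1, |F·v|) = 1.602980.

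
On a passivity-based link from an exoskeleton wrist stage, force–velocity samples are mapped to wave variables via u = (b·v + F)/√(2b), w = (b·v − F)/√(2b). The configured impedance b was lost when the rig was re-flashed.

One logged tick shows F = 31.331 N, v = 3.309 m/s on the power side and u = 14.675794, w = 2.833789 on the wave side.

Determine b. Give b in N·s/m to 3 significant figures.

b = 14 N·s/m

u + w = 17.509583;  u + w = √(2b)·v, so √(2b) = 17.509583/3.309 = 5.291503.
b = (√(2b))²/2 = 28.000003/2 = 14.000001.
(Check via u − w = 2F/√(2b): u − w = 11.842005, 2F/√(2b) = 11.842004.)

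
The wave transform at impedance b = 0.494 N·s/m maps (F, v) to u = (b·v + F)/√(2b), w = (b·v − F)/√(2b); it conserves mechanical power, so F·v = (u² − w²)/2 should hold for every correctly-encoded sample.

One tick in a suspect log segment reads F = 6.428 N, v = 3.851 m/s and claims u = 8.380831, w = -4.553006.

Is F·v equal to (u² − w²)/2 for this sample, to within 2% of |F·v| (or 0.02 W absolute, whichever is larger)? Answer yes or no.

yes

F·v = 6.428×3.851 = 24.754228 W.
(u² − w²)/2 = (70.238328 − 20.729864)/2 = 24.754232 W.
|Δ| = 0.000004;  2% of max(1, |F·v|) = 0.495085.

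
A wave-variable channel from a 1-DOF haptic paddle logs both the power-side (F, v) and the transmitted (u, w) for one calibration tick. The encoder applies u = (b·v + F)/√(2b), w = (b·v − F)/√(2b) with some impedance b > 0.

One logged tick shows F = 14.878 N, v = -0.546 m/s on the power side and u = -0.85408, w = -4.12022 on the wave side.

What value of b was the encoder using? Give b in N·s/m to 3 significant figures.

u + w = -4.9743;  u + w = √(2b)·v, so √(2b) = -4.9743/(-0.546) = 9.1104.
b = (√(2b))²/2 = 83.0001/2 = 41.5001.
(Check via u − w = 2F/√(2b): u − w = 3.2661, 2F/√(2b) = 3.2661.)

b = 41.5 N·s/m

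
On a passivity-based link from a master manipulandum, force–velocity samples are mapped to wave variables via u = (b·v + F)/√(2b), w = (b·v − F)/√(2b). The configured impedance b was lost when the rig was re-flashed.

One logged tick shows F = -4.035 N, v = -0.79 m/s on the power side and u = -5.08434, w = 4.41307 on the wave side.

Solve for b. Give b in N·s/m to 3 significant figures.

u + w = -0.67127;  u + w = √(2b)·v, so √(2b) = -0.67127/(-0.79) = 0.84971.
b = (√(2b))²/2 = 0.72201/2 = 0.36100.
(Check via u − w = 2F/√(2b): u − w = -9.49741, 2F/√(2b) = -9.49737.)

b = 0.361 N·s/m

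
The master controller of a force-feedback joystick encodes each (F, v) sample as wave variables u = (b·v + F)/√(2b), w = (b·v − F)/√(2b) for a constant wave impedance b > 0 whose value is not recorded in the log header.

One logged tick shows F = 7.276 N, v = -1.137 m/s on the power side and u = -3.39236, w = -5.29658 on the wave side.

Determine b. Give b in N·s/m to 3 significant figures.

u + w = -8.6889;  u + w = √(2b)·v, so √(2b) = -8.6889/(-1.137) = 7.6420.
b = (√(2b))²/2 = 58.4000/2 = 29.2000.
(Check via u − w = 2F/√(2b): u − w = 1.9042, 2F/√(2b) = 1.9042.)

b = 29.2 N·s/m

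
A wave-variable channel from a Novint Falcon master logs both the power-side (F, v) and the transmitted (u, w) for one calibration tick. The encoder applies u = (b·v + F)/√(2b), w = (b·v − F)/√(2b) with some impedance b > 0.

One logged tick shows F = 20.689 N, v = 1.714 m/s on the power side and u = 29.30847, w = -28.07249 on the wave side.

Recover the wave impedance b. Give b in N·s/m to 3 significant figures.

u + w = 1.23598;  u + w = √(2b)·v, so √(2b) = 1.23598/1.714 = 0.72111.
b = (√(2b))²/2 = 0.52000/2 = 0.26000.
(Check via u − w = 2F/√(2b): u − w = 57.38096, 2F/√(2b) = 57.38110.)

b = 0.26 N·s/m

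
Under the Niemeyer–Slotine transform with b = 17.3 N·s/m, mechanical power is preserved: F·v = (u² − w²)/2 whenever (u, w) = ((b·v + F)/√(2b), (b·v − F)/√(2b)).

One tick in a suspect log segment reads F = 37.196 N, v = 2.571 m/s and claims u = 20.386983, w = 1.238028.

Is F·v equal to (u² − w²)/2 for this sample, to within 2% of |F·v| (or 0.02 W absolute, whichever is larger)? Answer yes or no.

no

F·v = 37.196×2.571 = 95.630916 W.
(u² − w²)/2 = (415.629076 − 1.532713)/2 = 207.048181 W.
|Δ| = 111.417265;  2% of max(1, |F·v|) = 1.912618.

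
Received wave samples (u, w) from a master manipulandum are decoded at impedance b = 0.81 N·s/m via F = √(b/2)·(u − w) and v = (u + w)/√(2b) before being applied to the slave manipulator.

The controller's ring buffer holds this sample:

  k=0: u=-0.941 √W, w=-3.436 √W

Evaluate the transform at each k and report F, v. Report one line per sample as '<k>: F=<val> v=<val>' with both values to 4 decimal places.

k=0: u−w=2.4950, u+w=-4.3770; √(b/2)=0.6364, √(2b)=1.2728; F=0.6364×2.495=1.5878, v=-4.3770/1.2728=-3.4389

0: F=1.5878 v=-3.4389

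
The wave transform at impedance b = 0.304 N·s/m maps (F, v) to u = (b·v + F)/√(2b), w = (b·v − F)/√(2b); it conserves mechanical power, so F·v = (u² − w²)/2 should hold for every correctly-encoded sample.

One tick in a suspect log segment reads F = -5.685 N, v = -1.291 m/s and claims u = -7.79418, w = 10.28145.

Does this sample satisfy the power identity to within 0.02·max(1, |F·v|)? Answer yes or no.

F·v = (-5.685)×(-1.291) = 7.3393 W.
(u² − w²)/2 = (60.7492 − 105.7082)/2 = -22.4795 W.
|Δ| = 29.8188;  2% of max(1, |F·v|) = 0.1468.

no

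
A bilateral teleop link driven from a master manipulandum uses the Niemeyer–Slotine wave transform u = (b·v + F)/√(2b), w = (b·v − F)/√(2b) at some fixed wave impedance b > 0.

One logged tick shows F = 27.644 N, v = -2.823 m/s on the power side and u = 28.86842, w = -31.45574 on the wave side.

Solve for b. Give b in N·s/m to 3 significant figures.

b = 0.42 N·s/m

u + w = -2.58732;  u + w = √(2b)·v, so √(2b) = -2.58732/(-2.823) = 0.91651.
b = (√(2b))²/2 = 0.84000/2 = 0.42000.
(Check via u − w = 2F/√(2b): u − w = 60.32416, 2F/√(2b) = 60.32421.)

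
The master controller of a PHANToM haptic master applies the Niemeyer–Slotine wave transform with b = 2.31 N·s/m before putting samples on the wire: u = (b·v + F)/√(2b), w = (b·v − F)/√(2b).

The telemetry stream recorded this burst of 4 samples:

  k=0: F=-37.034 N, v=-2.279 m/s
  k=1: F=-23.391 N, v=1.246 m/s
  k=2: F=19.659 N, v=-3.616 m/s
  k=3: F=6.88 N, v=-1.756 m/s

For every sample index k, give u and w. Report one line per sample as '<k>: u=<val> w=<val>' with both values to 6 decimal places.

k=0: b·v=2.31×(-2.279)=-5.264490; √(2b)=2.149419; u=(-5.264490+(-37.034))/2.149419=-19.679039, w=(-5.264490−(-37.034))/2.149419=14.780514
k=1: b·v=2.31×1.246=2.878260; √(2b)=2.149419; u=(2.878260+(-23.391))/2.149419=-9.543390, w=(2.878260−(-23.391))/2.149419=12.221566
k=2: b·v=2.31×(-3.616)=-8.352960; √(2b)=2.149419; u=(-8.352960+19.659)/2.149419=5.260046, w=(-8.352960−19.659)/2.149419=-13.032343
k=3: b·v=2.31×(-1.756)=-4.056360; √(2b)=2.149419; u=(-4.056360+6.88)/2.149419=1.313676, w=(-4.056360−6.88)/2.149419=-5.088055

0: u=-19.679039 w=14.780514
1: u=-9.543390 w=12.221566
2: u=5.260046 w=-13.032343
3: u=1.313676 w=-5.088055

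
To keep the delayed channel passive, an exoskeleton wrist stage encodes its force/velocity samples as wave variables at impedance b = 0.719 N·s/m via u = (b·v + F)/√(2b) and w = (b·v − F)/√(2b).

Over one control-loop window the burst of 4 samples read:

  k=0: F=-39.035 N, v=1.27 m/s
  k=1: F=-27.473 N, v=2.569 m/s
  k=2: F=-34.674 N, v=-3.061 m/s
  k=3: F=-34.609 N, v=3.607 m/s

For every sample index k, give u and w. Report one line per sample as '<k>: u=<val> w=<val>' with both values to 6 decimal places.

k=0: b·v=0.719×1.27=0.913130; √(2b)=1.199166; u=(0.913130+(-39.035))/1.199166=-31.790309, w=(0.913130−(-39.035))/1.199166=33.313251
k=1: b·v=0.719×2.569=1.847111; √(2b)=1.199166; u=(1.847111+(-27.473))/1.199166=-21.369753, w=(1.847111−(-27.473))/1.199166=24.450411
k=2: b·v=0.719×(-3.061)=-2.200859; √(2b)=1.199166; u=(-2.200859+(-34.674))/1.199166=-30.750411, w=(-2.200859−(-34.674))/1.199166=27.079763
k=3: b·v=0.719×3.607=2.593433; √(2b)=1.199166; u=(2.593433+(-34.609))/1.199166=-26.698186, w=(2.593433−(-34.609))/1.199166=31.023579

0: u=-31.790309 w=33.313251
1: u=-21.369753 w=24.450411
2: u=-30.750411 w=27.079763
3: u=-26.698186 w=31.023579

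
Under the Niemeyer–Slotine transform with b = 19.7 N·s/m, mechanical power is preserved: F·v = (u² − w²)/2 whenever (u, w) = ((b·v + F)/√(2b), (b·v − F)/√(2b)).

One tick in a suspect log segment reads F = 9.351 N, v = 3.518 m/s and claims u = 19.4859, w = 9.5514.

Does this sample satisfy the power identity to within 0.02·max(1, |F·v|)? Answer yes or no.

no

F·v = 9.351×3.518 = 32.8968 W.
(u² − w²)/2 = (379.7003 − 91.2292)/2 = 144.2355 W.
|Δ| = 111.3387;  2% of max(1, |F·v|) = 0.6579.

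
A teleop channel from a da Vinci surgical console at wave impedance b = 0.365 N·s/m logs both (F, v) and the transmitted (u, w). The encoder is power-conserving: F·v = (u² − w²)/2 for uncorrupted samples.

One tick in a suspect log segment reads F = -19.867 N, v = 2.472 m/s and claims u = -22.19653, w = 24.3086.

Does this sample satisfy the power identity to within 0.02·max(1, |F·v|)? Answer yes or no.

yes

F·v = (-19.867)×2.472 = -49.11122 W.
(u² − w²)/2 = (492.68594 − 590.90803)/2 = -49.11104 W.
|Δ| = 0.00018;  2% of max(1, |F·v|) = 0.98222.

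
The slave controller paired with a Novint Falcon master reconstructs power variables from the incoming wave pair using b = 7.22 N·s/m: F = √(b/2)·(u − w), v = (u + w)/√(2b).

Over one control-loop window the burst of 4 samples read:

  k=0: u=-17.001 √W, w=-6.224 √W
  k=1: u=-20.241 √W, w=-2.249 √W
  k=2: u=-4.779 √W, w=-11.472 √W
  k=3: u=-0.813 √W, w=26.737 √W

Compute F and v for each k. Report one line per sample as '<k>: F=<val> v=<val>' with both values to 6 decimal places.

k=0: u−w=-10.777000, u+w=-23.225000; √(b/2)=1.900000, √(2b)=3.800000; F=1.900000×(-10.777)=-20.476300, v=-23.225000/3.800000=-6.111842
k=1: u−w=-17.992000, u+w=-22.490000; √(b/2)=1.900000, √(2b)=3.800000; F=1.900000×(-17.992)=-34.184800, v=-22.490000/3.800000=-5.918421
k=2: u−w=6.693000, u+w=-16.251000; √(b/2)=1.900000, √(2b)=3.800000; F=1.900000×6.693=12.716700, v=-16.251000/3.800000=-4.276579
k=3: u−w=-27.550000, u+w=25.924000; √(b/2)=1.900000, √(2b)=3.800000; F=1.900000×(-27.55)=-52.345000, v=25.924000/3.800000=6.822105

0: F=-20.476300 v=-6.111842
1: F=-34.184800 v=-5.918421
2: F=12.716700 v=-4.276579
3: F=-52.345000 v=6.822105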